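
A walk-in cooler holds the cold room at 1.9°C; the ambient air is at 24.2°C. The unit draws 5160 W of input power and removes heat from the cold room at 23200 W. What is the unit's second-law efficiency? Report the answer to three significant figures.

0.365

COP_actual = Q̇_C/Ẇ = 23200/5160 = 4.496.
In absolute terms T_C = 275.05 K and T_H = 297.35 K, so ΔT = 22.30 K.
COP_Carnot = T_C/ΔT = 275.05/22.30 = 12.33.
η_II = COP_actual/COP_Carnot = 4.496/12.33 = 0.3645.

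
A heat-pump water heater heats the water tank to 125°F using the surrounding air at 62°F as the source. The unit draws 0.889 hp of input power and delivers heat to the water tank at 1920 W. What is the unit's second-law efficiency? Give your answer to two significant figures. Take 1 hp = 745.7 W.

Converting, Q̇_H = 1920 W = 2.575 hp, so COP_actual = Q̇_H/Ẇ = 2.575/0.8890 = 2.896.
In absolute terms T_C = 289.82 K and T_H = 324.82 K, so ΔT = 35.00 K.
COP_Carnot = T_H/ΔT = 324.82/35.00 = 9.280.
η_II = COP_actual/COP_Carnot = 2.896/9.280 = 0.3121.

0.31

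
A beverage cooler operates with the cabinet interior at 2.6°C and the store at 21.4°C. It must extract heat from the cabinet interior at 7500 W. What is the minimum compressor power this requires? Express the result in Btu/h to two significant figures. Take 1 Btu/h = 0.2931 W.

In absolute terms T_C = 275.75 K and T_H = 294.55 K, so ΔT = 18.80 K.
COP_Carnot = T_C/ΔT = 275.75/18.80 = 14.67.
Ẇ_min = Q̇/COP_Carnot = 7500/14.67 = 511.3 W = 1745 Btu/h.

1700 Btu/h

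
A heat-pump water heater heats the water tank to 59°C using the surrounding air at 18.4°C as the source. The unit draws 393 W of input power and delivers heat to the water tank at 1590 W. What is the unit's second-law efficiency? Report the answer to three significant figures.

0.495

COP_actual = Q̇_H/Ẇ = 1590/393.0 = 4.046.
In absolute terms T_C = 291.55 K and T_H = 332.15 K, so ΔT = 40.60 K.
COP_Carnot = T_H/ΔT = 332.15/40.60 = 8.181.
η_II = COP_actual/COP_Carnot = 4.046/8.181 = 0.4945.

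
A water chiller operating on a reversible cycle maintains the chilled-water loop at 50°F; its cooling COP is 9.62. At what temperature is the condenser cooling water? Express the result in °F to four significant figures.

103.0 °F

COP_R = T_C/(T_H − T_C) gives T_H − T_C = T_C/COP.
With T_C = 283.15 K, T_H = 283.15 × (1 + 1/9.62) = 312.58 K.
Converting, 312.58 K = 102.98°F.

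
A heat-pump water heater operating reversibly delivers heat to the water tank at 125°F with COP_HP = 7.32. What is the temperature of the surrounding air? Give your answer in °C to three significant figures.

COP_HP = T_H/(T_H − T_C) gives T_H − T_C = T_H/COP.
With T_H = 324.82 K, T_C = 324.82 × (1 − 1/7.32) = 280.44 K.
Converting, 280.44 K = 7.29°C.

7.29 °C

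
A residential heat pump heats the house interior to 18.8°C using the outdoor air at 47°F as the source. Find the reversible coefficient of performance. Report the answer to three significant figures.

27.9

In absolute terms T_C = 281.48 K and T_H = 291.95 K, so ΔT = 10.47 K.
For a reversible cycle, COP_Carnot = T_H/ΔT = 291.95/10.47 = 27.89.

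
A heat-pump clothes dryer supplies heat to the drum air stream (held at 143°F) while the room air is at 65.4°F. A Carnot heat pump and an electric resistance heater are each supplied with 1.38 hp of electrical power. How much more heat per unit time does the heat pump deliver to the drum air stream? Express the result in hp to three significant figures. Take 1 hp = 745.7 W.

9.34 hp

In absolute terms T_C = 291.71 K and T_H = 334.82 K, so ΔT = 43.11 K.
COP_Carnot = T_H/ΔT = 334.82/43.11 = 7.766.
The heat pump delivers Q̇_H = COP × Ẇ = 10.72 hp; the resistance heater delivers Ẇ = 1.380 hp.
Extra = (COP − 1)·Ẇ = 9.338 hp.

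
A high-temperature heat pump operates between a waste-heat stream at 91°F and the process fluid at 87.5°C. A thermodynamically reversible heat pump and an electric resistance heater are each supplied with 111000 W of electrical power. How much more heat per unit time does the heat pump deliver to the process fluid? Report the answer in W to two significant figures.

620000 W

In absolute terms T_C = 305.93 K and T_H = 360.65 K, so ΔT = 54.72 K.
COP_Carnot = T_H/ΔT = 360.65/54.72 = 6.591.
The heat pump delivers Q̇_H = COP × Ẇ = 731600 W; the resistance heater delivers Ẇ = 111000 W.
Extra = (COP − 1)·Ẇ = 620600 W.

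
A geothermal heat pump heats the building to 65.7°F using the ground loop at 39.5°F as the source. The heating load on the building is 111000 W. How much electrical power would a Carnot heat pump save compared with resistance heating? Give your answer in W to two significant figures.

In absolute terms T_C = 277.32 K and T_H = 291.87 K, so ΔT = 14.56 K.
COP_Carnot = T_H/ΔT = 291.87/14.56 = 20.05.
Resistance heating needs Ẇ_res = Q̇_H = 111000 W; the reversible heat pump needs only Ẇ_hp = Q̇_H/COP = 5536 W.
Saving = 111000 − 5536 = 105500 W.

110000 W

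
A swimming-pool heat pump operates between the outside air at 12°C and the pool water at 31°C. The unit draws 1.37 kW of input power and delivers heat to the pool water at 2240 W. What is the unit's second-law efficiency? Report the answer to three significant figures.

Converting, Q̇_H = 2240 W = 2.240 kW, so COP_actual = Q̇_H/Ẇ = 2.240/1.370 = 1.635.
In absolute terms T_C = 285.15 K and T_H = 304.15 K, so ΔT = 19.00 K.
COP_Carnot = T_H/ΔT = 304.15/19.00 = 16.01.
η_II = COP_actual/COP_Carnot = 1.635/16.01 = 0.1021.

0.102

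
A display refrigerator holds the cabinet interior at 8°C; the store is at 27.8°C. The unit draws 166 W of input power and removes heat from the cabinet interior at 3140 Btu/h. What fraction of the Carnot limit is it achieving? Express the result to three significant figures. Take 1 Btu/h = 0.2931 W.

0.390

Converting, Q̇_C = 3140 Btu/h = 920.3 W, so COP_actual = Q̇_C/Ẇ = 920.3/166.0 = 5.544.
In absolute terms T_C = 281.15 K and T_H = 300.95 K, so ΔT = 19.80 K.
COP_Carnot = T_C/ΔT = 281.15/19.80 = 14.20.
η_II = COP_actual/COP_Carnot = 5.544/14.20 = 0.3904.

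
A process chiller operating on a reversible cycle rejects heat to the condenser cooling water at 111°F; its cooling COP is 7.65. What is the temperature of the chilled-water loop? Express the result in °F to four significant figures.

45.03 °F

For a Carnot refrigerator COP_R = T_C/(T_H − T_C), so T_C = COP·T_H/(1 + COP).
With T_H = 317.04 K, T_C = 7.65 × 317.04/8.650 = 280.39 K.
Converting, 280.39 K = 45.03°F.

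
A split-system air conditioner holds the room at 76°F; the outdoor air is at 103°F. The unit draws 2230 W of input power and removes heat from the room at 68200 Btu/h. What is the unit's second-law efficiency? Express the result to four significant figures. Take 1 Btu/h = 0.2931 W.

0.4518

Converting, Q̇_C = 68200 Btu/h = 19990 W, so COP_actual = Q̇_C/Ẇ = 19990/2230 = 8.964.
In absolute terms T_C = 297.59 K and T_H = 312.59 K, so ΔT = 15.00 K.
COP_Carnot = T_C/ΔT = 297.59/15.00 = 19.84.
η_II = COP_actual/COP_Carnot = 8.964/19.84 = 0.4518.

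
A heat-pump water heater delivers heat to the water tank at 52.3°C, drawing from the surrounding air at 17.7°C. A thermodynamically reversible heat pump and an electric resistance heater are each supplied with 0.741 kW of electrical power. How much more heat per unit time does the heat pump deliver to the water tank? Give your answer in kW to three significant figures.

In absolute terms T_C = 290.85 K and T_H = 325.45 K, so ΔT = 34.60 K.
COP_Carnot = T_H/ΔT = 325.45/34.60 = 9.406.
The heat pump delivers Q̇_H = COP × Ẇ = 6.970 kW; the resistance heater delivers Ẇ = 0.7410 kW.
Extra = (COP − 1)·Ẇ = 6.229 kW.

6.23 kW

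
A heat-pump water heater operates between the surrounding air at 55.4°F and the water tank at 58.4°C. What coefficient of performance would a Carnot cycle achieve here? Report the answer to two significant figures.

In absolute terms T_C = 286.15 K and T_H = 331.55 K, so ΔT = 45.40 K.
For a reversible cycle, COP_Carnot = T_H/ΔT = 331.55/45.40 = 7.303.

7.3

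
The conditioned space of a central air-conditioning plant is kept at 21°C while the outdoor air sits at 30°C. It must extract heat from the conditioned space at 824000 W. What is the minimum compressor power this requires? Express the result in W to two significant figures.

In absolute terms T_C = 294.15 K and T_H = 303.15 K, so ΔT = 9.000 K.
COP_Carnot = T_C/ΔT = 294.15/9.000 = 32.68.
Ẇ_min = Q̇/COP_Carnot = 824000/32.68 = 25210 W.

25000 W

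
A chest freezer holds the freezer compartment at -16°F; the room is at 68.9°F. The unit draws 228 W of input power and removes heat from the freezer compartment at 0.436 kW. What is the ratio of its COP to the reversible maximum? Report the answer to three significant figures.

Converting, Q̇_C = 0.4360 kW = 436.0 W, so COP_actual = Q̇_C/Ẇ = 436.0/228.0 = 1.912.
In absolute terms T_C = 246.48 K and T_H = 293.65 K, so ΔT = 47.17 K.
COP_Carnot = T_C/ΔT = 246.48/47.17 = 5.226.
η_II = COP_actual/COP_Carnot = 1.912/5.226 = 0.3659.

0.366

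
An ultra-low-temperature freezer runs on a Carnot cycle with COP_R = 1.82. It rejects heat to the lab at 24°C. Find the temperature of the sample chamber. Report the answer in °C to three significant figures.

For a Carnot refrigerator COP_R = T_C/(T_H − T_C), so T_C = COP·T_H/(1 + COP).
With T_H = 297.15 K, T_C = 1.82 × 297.15/2.820 = 191.78 K.
Converting, 191.78 K = -81.37°C.

-81.4 °C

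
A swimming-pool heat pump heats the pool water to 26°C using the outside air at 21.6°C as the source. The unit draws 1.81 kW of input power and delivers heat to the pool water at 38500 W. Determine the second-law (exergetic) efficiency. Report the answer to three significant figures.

0.313

Converting, Q̇_H = 38500 W = 38.50 kW, so COP_actual = Q̇_H/Ẇ = 38.50/1.810 = 21.27.
In absolute terms T_C = 294.75 K and T_H = 299.15 K, so ΔT = 4.400 K.
COP_Carnot = T_H/ΔT = 299.15/4.400 = 67.99.
η_II = COP_actual/COP_Carnot = 21.27/67.99 = 0.3129.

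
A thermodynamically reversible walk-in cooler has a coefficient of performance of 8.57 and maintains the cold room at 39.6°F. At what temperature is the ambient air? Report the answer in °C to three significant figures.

36.6 °C

COP_R = T_C/(T_H − T_C) gives T_H − T_C = T_C/COP.
With T_C = 277.37 K, T_H = 277.37 × (1 + 1/8.57) = 309.74 K.
Converting, 309.74 K = 36.59°C.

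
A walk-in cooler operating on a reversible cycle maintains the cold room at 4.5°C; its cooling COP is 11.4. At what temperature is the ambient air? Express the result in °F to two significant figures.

COP_R = T_C/(T_H − T_C) gives T_H − T_C = T_C/COP.
With T_C = 277.65 K, T_H = 277.65 × (1 + 1/11.4) = 302.01 K.
Converting, 302.01 K = 83.94°F.

84 °F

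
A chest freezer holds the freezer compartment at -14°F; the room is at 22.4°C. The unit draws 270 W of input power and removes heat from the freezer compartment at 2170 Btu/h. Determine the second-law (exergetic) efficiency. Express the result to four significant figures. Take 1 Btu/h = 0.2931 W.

Converting, Q̇_C = 2170 Btu/h = 636.0 W, so COP_actual = Q̇_C/Ẇ = 636.0/270.0 = 2.356.
In absolute terms T_C = 247.59 K and T_H = 295.55 K, so ΔT = 47.96 K.
COP_Carnot = T_C/ΔT = 247.59/47.96 = 5.163.
η_II = COP_actual/COP_Carnot = 2.356/5.163 = 0.4563.

0.4563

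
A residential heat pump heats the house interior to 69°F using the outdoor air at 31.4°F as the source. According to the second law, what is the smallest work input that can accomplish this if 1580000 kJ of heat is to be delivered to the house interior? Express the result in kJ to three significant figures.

112000 kJ

In absolute terms T_C = 272.82 K and T_H = 293.71 K, so ΔT = 20.89 K.
The reversible limit is COP_HP = T_H/ΔT = 14.06, so W_min = Q_H/COP = Q_H·ΔT/T_H.
W_min = 1580000 × 20.89/293.71 = 112400 kJ.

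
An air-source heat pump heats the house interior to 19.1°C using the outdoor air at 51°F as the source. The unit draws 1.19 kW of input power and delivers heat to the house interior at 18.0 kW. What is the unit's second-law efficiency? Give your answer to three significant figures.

COP_actual = Q̇_H/Ẇ = 18.00/1.190 = 15.13.
In absolute terms T_C = 283.71 K and T_H = 292.25 K, so ΔT = 8.544 K.
COP_Carnot = T_H/ΔT = 292.25/8.544 = 34.20.
η_II = COP_actual/COP_Carnot = 15.13/34.20 = 0.4422.

0.442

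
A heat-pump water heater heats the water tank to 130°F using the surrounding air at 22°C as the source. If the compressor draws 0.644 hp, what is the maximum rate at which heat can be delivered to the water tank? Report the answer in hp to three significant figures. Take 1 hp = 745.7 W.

In absolute terms T_C = 295.15 K and T_H = 327.59 K, so ΔT = 32.44 K.
COP_Carnot = T_H/ΔT = 327.59/32.44 = 10.10.
Q̇_max = COP_Carnot × Ẇ = 10.10 × 0.6440 hp = 6.503 hp.

6.50 hp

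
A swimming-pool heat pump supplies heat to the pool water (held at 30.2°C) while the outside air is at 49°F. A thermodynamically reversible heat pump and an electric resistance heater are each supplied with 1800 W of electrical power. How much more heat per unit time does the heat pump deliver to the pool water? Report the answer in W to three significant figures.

In absolute terms T_C = 282.59 K and T_H = 303.35 K, so ΔT = 20.76 K.
COP_Carnot = T_H/ΔT = 303.35/20.76 = 14.62.
The heat pump delivers Q̇_H = COP × Ẇ = 26310 W; the resistance heater delivers Ẇ = 1800 W.
Extra = (COP − 1)·Ẇ = 24510 W.

24500 W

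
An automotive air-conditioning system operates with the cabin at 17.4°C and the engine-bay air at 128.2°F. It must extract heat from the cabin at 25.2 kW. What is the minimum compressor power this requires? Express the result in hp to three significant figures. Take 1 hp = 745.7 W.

In absolute terms T_C = 290.55 K and T_H = 326.59 K, so ΔT = 36.04 K.
COP_Carnot = T_C/ΔT = 290.55/36.04 = 8.061.
Ẇ_min = Q̇/COP_Carnot = 25.20/8.061 = 3.126 kW = 4.192 hp.

4.19 hp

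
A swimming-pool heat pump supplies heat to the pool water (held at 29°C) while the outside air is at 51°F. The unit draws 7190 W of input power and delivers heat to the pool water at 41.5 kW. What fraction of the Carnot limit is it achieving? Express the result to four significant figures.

0.3523

Converting, Q̇_H = 41.50 kW = 41500 W, so COP_actual = Q̇_H/Ẇ = 41500/7190 = 5.772.
In absolute terms T_C = 283.71 K and T_H = 302.15 K, so ΔT = 18.44 K.
COP_Carnot = T_H/ΔT = 302.15/18.44 = 16.38.
η_II = COP_actual/COP_Carnot = 5.772/16.38 = 0.3523.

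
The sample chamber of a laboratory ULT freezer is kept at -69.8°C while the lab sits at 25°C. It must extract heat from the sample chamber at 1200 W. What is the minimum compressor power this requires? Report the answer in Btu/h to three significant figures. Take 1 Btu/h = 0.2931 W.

In absolute terms T_C = 203.35 K and T_H = 298.15 K, so ΔT = 94.80 K.
COP_Carnot = T_C/ΔT = 203.35/94.80 = 2.145.
Ẇ_min = Q̇/COP_Carnot = 1200/2.145 = 559.4 W = 1909 Btu/h.

1910 Btu/h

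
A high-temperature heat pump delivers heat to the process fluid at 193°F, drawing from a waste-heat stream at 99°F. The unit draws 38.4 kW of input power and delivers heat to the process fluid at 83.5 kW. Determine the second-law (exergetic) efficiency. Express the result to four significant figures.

0.3132

COP_actual = Q̇_H/Ẇ = 83.50/38.40 = 2.174.
In absolute terms T_C = 310.37 K and T_H = 362.59 K, so ΔT = 52.22 K.
COP_Carnot = T_H/ΔT = 362.59/52.22 = 6.943.
η_II = COP_actual/COP_Carnot = 2.174/6.943 = 0.3132.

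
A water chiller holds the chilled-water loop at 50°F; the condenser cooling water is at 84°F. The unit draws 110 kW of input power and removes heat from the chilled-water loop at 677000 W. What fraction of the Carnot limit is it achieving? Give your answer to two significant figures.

Converting, Q̇_C = 677000 W = 677.0 kW, so COP_actual = Q̇_C/Ẇ = 677.0/110.0 = 6.155.
In absolute terms T_C = 283.15 K and T_H = 302.04 K, so ΔT = 18.89 K.
COP_Carnot = T_C/ΔT = 283.15/18.89 = 14.99.
η_II = COP_actual/COP_Carnot = 6.155/14.99 = 0.4106.

0.41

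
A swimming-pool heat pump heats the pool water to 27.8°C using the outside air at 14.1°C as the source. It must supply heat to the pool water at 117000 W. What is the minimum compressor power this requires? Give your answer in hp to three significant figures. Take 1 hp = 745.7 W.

In absolute terms T_C = 287.25 K and T_H = 300.95 K, so ΔT = 13.70 K.
COP_Carnot = T_H/ΔT = 300.95/13.70 = 21.97.
Ẇ_min = Q̇/COP_Carnot = 117000/21.97 = 5326 W = 7.142 hp.

7.14 hp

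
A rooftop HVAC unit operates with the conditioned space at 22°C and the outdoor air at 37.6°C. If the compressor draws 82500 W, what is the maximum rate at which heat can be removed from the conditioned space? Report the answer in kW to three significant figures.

In absolute terms T_C = 295.15 K and T_H = 310.75 K, so ΔT = 15.60 K.
COP_Carnot = T_C/ΔT = 295.15/15.60 = 18.92.
Q̇_max = COP_Carnot × Ẇ = 18.92 × 82500 W = 1561000 W = 1561 kW.

1560 kW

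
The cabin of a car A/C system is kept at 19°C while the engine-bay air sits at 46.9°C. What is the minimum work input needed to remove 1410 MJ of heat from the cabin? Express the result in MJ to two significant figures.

130 MJ

In absolute terms T_C = 292.15 K and T_H = 320.05 K, so ΔT = 27.90 K.
The reversible limit is COP_R = T_C/ΔT = 10.47, so W_min = Q_C/COP = Q_C·ΔT/T_C.
W_min = 1410 × 27.90/292.15 = 134.7 MJ.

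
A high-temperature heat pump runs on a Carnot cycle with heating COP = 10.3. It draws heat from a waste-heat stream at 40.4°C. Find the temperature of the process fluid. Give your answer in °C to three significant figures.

74.1 °C

COP_HP = T_H/(T_H − T_C) rearranges to T_H = COP·T_C/(COP − 1).
With T_C = 313.55 K, T_H = 10.3 × 313.55/9.300 = 347.27 K.
Converting, 347.27 K = 74.12°C.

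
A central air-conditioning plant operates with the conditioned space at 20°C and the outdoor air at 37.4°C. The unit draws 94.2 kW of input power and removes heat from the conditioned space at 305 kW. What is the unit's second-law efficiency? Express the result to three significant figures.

COP_actual = Q̇_C/Ẇ = 305.0/94.20 = 3.238.
In absolute terms T_C = 293.15 K and T_H = 310.55 K, so ΔT = 17.40 K.
COP_Carnot = T_C/ΔT = 293.15/17.40 = 16.85.
η_II = COP_actual/COP_Carnot = 3.238/16.85 = 0.1922.

0.192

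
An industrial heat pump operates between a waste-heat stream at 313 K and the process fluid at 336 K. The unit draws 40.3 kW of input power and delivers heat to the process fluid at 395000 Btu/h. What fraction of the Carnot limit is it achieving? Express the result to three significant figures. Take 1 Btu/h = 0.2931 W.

0.197

Converting, Q̇_H = 395000 Btu/h = 115.8 kW, so COP_actual = Q̇_H/Ẇ = 115.8/40.30 = 2.873.
The reservoir spacing is ΔT = 336 − 313 = 23.00 K.
COP_Carnot = T_H/ΔT = 336.00/23.00 = 14.61.
η_II = COP_actual/COP_Carnot = 2.873/14.61 = 0.1967.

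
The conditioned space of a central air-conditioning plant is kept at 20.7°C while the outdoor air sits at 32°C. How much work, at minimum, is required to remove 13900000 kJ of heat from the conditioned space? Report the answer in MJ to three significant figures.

535 MJ

In absolute terms T_C = 293.85 K and T_H = 305.15 K, so ΔT = 11.30 K.
The reversible limit is COP_R = T_C/ΔT = 26.00, so W_min = Q_C/COP = Q_C·ΔT/T_C.
W_min = 13900000 × 11.30/293.85 = 534500 kJ = 534.5 MJ.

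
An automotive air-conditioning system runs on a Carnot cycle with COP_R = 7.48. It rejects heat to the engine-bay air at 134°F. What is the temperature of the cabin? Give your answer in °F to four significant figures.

For a Carnot refrigerator COP_R = T_C/(T_H − T_C), so T_C = COP·T_H/(1 + COP).
With T_H = 329.82 K, T_C = 7.48 × 329.82/8.480 = 290.92 K.
Converting, 290.92 K = 63.99°F.

63.99 °F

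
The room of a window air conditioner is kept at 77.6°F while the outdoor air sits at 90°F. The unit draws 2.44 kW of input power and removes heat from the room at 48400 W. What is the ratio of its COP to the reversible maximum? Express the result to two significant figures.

Converting, Q̇_C = 48400 W = 48.40 kW, so COP_actual = Q̇_C/Ẇ = 48.40/2.440 = 19.84.
In absolute terms T_C = 298.48 K and T_H = 305.37 K, so ΔT = 6.889 K.
COP_Carnot = T_C/ΔT = 298.48/6.889 = 43.33.
η_II = COP_actual/COP_Carnot = 19.84/43.33 = 0.4578.

0.46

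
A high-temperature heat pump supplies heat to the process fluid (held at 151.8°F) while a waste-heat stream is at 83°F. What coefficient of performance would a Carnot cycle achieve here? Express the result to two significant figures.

8.9

In absolute terms T_C = 301.48 K and T_H = 339.71 K, so ΔT = 38.22 K.
For a reversible cycle, COP_Carnot = T_H/ΔT = 339.71/38.22 = 8.888.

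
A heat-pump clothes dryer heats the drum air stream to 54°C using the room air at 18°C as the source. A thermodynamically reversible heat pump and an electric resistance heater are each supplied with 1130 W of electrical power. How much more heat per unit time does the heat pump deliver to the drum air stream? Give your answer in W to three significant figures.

9140 W

In absolute terms T_C = 291.15 K and T_H = 327.15 K, so ΔT = 36.00 K.
COP_Carnot = T_H/ΔT = 327.15/36.00 = 9.088.
The heat pump delivers Q̇_H = COP × Ẇ = 10270 W; the resistance heater delivers Ẇ = 1130 W.
Extra = (COP − 1)·Ẇ = 9139 W.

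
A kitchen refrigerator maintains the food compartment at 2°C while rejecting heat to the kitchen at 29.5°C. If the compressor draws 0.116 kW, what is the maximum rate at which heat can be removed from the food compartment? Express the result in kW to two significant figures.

1.2 kW

In absolute terms T_C = 275.15 K and T_H = 302.65 K, so ΔT = 27.50 K.
COP_Carnot = T_C/ΔT = 275.15/27.50 = 10.01.
Q̇_max = COP_Carnot × Ẇ = 10.01 × 0.1160 kW = 1.161 kW.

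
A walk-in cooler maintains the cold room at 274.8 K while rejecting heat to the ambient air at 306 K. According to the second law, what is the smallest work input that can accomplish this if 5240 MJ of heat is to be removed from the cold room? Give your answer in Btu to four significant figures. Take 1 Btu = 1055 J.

The reservoir spacing is ΔT = 306 − 274.8 = 31.20 K.
The reversible limit is COP_R = T_C/ΔT = 8.808, so W_min = Q_C/COP = Q_C·ΔT/T_C.
W_min = 5240 × 31.20/274.80 = 594.9 MJ = 563900 Btu.

563900 Btu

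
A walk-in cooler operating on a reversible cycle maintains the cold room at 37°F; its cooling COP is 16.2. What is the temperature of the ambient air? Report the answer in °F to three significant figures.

COP_R = T_C/(T_H − T_C) gives T_H − T_C = T_C/COP.
With T_C = 275.93 K, T_H = 275.93 × (1 + 1/16.2) = 292.96 K.
Converting, 292.96 K = 67.66°F.

67.7 °F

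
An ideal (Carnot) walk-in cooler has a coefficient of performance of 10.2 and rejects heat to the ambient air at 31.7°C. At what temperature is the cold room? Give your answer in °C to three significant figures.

For a Carnot refrigerator COP_R = T_C/(T_H − T_C), so T_C = COP·T_H/(1 + COP).
With T_H = 304.85 K, T_C = 10.2 × 304.85/11.20 = 277.63 K.
Converting, 277.63 K = 4.48°C.

4.48 °C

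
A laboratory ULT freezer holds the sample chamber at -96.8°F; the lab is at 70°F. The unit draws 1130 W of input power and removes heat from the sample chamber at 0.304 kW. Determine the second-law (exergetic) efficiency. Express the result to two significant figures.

Converting, Q̇_C = 0.3040 kW = 304.0 W, so COP_actual = Q̇_C/Ẇ = 304.0/1130 = 0.2690.
In absolute terms T_C = 201.59 K and T_H = 294.26 K, so ΔT = 92.67 K.
COP_Carnot = T_C/ΔT = 201.59/92.67 = 2.175.
η_II = COP_actual/COP_Carnot = 0.2690/2.175 = 0.1237.

0.12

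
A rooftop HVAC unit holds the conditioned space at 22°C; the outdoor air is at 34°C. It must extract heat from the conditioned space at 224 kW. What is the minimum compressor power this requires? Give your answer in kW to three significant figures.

9.11 kW

In absolute terms T_C = 295.15 K and T_H = 307.15 K, so ΔT = 12.00 K.
COP_Carnot = T_C/ΔT = 295.15/12.00 = 24.60.
Ẇ_min = Q̇/COP_Carnot = 224.0/24.60 = 9.107 kW.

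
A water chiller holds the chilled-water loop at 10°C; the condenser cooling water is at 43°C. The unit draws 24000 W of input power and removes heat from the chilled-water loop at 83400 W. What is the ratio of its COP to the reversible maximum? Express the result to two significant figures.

0.40

COP_actual = Q̇_C/Ẇ = 83400/24000 = 3.475.
In absolute terms T_C = 283.15 K and T_H = 316.15 K, so ΔT = 33.00 K.
COP_Carnot = T_C/ΔT = 283.15/33.00 = 8.580.
η_II = COP_actual/COP_Carnot = 3.475/8.580 = 0.4050.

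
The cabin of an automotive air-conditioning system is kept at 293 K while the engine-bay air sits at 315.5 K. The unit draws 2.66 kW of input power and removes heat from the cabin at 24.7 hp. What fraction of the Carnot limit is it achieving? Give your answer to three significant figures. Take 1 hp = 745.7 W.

Converting, Q̇_C = 24.70 hp = 18.42 kW, so COP_actual = Q̇_C/Ẇ = 18.42/2.660 = 6.924.
The reservoir spacing is ΔT = 315.5 − 293 = 22.50 K.
COP_Carnot = T_C/ΔT = 293.00/22.50 = 13.02.
η_II = COP_actual/COP_Carnot = 6.924/13.02 = 0.5317.

0.532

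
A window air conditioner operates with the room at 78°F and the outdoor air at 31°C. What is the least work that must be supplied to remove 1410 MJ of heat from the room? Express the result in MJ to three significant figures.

In absolute terms T_C = 298.71 K and T_H = 304.15 K, so ΔT = 5.444 K.
The reversible limit is COP_R = T_C/ΔT = 54.86, so W_min = Q_C/COP = Q_C·ΔT/T_C.
W_min = 1410 × 5.444/298.71 = 25.70 MJ.

25.7 MJ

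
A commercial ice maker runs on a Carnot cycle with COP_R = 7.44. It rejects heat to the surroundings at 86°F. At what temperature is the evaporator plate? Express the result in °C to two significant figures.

For a Carnot refrigerator COP_R = T_C/(T_H − T_C), so T_C = COP·T_H/(1 + COP).
With T_H = 303.15 K, T_C = 7.44 × 303.15/8.440 = 267.23 K.
Converting, 267.23 K = -5.92°C.

-5.9 °C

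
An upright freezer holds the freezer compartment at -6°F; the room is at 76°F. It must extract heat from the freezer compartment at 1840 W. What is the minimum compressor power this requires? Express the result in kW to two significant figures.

0.33 kW

In absolute terms T_C = 252.04 K and T_H = 297.59 K, so ΔT = 45.56 K.
COP_Carnot = T_C/ΔT = 252.04/45.56 = 5.533.
Ẇ_min = Q̇/COP_Carnot = 1840/5.533 = 332.6 W = 0.3326 kW.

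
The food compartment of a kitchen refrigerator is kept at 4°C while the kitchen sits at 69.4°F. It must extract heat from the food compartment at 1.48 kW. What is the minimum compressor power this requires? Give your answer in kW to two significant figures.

0.090 kW

In absolute terms T_C = 277.15 K and T_H = 293.93 K, so ΔT = 16.78 K.
COP_Carnot = T_C/ΔT = 277.15/16.78 = 16.52.
Ẇ_min = Q̇/COP_Carnot = 1.480/16.52 = 0.08959 kW.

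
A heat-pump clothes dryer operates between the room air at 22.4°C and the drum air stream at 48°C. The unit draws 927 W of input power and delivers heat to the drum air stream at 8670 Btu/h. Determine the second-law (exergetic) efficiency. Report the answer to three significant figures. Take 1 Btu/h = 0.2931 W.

Converting, Q̇_H = 8670 Btu/h = 2541 W, so COP_actual = Q̇_H/Ẇ = 2541/927.0 = 2.741.
In absolute terms T_C = 295.55 K and T_H = 321.15 K, so ΔT = 25.60 K.
COP_Carnot = T_H/ΔT = 321.15/25.60 = 12.54.
η_II = COP_actual/COP_Carnot = 2.741/12.54 = 0.2185.

0.219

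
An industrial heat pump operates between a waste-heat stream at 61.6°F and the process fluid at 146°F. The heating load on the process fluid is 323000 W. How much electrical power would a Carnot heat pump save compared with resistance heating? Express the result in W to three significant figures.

In absolute terms T_C = 289.59 K and T_H = 336.48 K, so ΔT = 46.89 K.
COP_Carnot = T_H/ΔT = 336.48/46.89 = 7.176.
Resistance heating needs Ẇ_res = Q̇_H = 323000 W; the reversible heat pump needs only Ẇ_hp = Q̇_H/COP = 45010 W.
Saving = 323000 − 45010 = 278000 W.

278000 W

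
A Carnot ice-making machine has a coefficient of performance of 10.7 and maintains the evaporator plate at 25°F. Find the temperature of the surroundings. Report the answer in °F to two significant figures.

70 °F

COP_R = T_C/(T_H − T_C) gives T_H − T_C = T_C/COP.
With T_C = 269.26 K, T_H = 269.26 × (1 + 1/10.7) = 294.43 K.
Converting, 294.43 K = 70.30°F.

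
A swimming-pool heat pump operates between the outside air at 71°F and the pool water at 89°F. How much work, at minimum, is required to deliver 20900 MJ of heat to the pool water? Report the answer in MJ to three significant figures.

686 MJ

In absolute terms T_C = 294.82 K and T_H = 304.82 K, so ΔT = 10.00 K.
The reversible limit is COP_HP = T_H/ΔT = 30.48, so W_min = Q_H/COP = Q_H·ΔT/T_H.
W_min = 20900 × 10.00/304.82 = 685.7 MJ.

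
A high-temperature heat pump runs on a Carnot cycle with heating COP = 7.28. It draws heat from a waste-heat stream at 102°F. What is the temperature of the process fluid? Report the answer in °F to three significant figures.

COP_HP = T_H/(T_H − T_C) rearranges to T_H = COP·T_C/(COP − 1).
With T_C = 312.04 K, T_H = 7.28 × 312.04/6.280 = 361.73 K.
Converting, 361.73 K = 191.44°F.

191 °F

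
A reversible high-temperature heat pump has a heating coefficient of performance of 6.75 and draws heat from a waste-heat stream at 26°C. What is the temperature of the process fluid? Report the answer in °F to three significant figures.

172 °F

COP_HP = T_H/(T_H − T_C) rearranges to T_H = COP·T_C/(COP − 1).
With T_C = 299.15 K, T_H = 6.75 × 299.15/5.750 = 351.18 K.
Converting, 351.18 K = 172.45°F.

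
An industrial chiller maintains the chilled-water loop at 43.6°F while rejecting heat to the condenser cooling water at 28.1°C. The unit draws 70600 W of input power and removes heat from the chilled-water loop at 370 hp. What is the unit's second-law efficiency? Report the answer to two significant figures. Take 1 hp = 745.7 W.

Converting, Q̇_C = 370.0 hp = 275900 W, so COP_actual = Q̇_C/Ẇ = 275900/70600 = 3.908.
In absolute terms T_C = 279.59 K and T_H = 301.25 K, so ΔT = 21.66 K.
COP_Carnot = T_C/ΔT = 279.59/21.66 = 12.91.
η_II = COP_actual/COP_Carnot = 3.908/12.91 = 0.3027.

0.30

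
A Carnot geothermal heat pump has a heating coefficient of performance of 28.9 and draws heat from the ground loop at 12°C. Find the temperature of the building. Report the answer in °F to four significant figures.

72.00 °F

COP_HP = T_H/(T_H − T_C) rearranges to T_H = COP·T_C/(COP − 1).
With T_C = 285.15 K, T_H = 28.9 × 285.15/27.90 = 295.37 K.
Converting, 295.37 K = 72.00°F.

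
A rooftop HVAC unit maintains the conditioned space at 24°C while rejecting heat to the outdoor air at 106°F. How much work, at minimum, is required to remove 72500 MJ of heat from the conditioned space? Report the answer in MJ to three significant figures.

4170 MJ

In absolute terms T_C = 297.15 K and T_H = 314.26 K, so ΔT = 17.11 K.
The reversible limit is COP_R = T_C/ΔT = 17.37, so W_min = Q_C/COP = Q_C·ΔT/T_C.
W_min = 72500 × 17.11/297.15 = 4175 MJ.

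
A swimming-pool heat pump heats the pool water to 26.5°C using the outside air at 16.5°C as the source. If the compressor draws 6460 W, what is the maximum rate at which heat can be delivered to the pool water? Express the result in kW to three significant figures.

In absolute terms T_C = 289.65 K and T_H = 299.65 K, so ΔT = 10.00 K.
COP_Carnot = T_H/ΔT = 299.65/10.00 = 29.97.
Q̇_max = COP_Carnot × Ẇ = 29.97 × 6460 W = 193600 W = 193.6 kW.

194 kW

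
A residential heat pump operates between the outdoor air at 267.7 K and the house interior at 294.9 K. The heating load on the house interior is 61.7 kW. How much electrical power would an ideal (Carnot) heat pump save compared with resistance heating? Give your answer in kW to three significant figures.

56.0 kW

The reservoir spacing is ΔT = 294.9 − 267.7 = 27.20 K.
COP_Carnot = T_H/ΔT = 294.90/27.20 = 10.84.
Resistance heating needs Ẇ_res = Q̇_H = 61.70 kW; the reversible heat pump needs only Ẇ_hp = Q̇_H/COP = 5.691 kW.
Saving = 61.70 − 5.691 = 56.01 kW.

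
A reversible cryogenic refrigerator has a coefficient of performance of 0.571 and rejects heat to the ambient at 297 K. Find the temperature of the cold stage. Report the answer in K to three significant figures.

For a Carnot refrigerator COP_R = T_C/(T_H − T_C), so T_C = COP·T_H/(1 + COP).
With T_H = 297.00 K, T_C = 0.571 × 297.00/1.571 = 107.95 K.

108 K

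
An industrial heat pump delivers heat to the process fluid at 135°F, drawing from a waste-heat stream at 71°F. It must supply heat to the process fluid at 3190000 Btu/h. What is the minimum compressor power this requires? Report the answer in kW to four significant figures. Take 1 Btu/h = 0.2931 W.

In absolute terms T_C = 294.82 K and T_H = 330.37 K, so ΔT = 35.56 K.
COP_Carnot = T_H/ΔT = 330.37/35.56 = 9.292.
Ẇ_min = Q̇/COP_Carnot = 3190000/9.292 = 343300 Btu/h = 100.6 kW.

100.6 kW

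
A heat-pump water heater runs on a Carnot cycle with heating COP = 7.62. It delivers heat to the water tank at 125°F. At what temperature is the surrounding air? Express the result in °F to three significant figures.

COP_HP = T_H/(T_H − T_C) gives T_H − T_C = T_H/COP.
With T_H = 324.82 K, T_C = 324.82 × (1 − 1/7.62) = 282.19 K.
Converting, 282.19 K = 48.27°F.

48.3 °F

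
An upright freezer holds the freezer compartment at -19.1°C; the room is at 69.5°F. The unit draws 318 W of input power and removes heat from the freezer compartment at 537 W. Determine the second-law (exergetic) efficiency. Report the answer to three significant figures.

0.265

COP_actual = Q̇_C/Ẇ = 537.0/318.0 = 1.689.
In absolute terms T_C = 254.05 K and T_H = 293.98 K, so ΔT = 39.93 K.
COP_Carnot = T_C/ΔT = 254.05/39.93 = 6.362.
η_II = COP_actual/COP_Carnot = 1.689/6.362 = 0.2654.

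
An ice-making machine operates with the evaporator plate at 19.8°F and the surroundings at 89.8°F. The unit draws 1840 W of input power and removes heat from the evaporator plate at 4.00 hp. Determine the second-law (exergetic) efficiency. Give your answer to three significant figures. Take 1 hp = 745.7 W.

0.237

Converting, Q̇_C = 4.000 hp = 2983 W, so COP_actual = Q̇_C/Ẇ = 2983/1840 = 1.621.
In absolute terms T_C = 266.37 K and T_H = 305.26 K, so ΔT = 38.89 K.
COP_Carnot = T_C/ΔT = 266.37/38.89 = 6.850.
η_II = COP_actual/COP_Carnot = 1.621/6.850 = 0.2367.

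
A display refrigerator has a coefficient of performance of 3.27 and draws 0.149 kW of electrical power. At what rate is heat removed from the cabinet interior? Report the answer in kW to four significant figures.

0.4872 kW

Q̇_C = COP × Ẇ = 3.27 × 0.1490 = 0.4872 kW.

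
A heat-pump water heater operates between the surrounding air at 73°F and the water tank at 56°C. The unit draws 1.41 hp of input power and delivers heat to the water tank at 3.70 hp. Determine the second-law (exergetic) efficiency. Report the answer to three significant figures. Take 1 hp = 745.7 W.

COP_actual = Q̇_H/Ẇ = 3.700/1.410 = 2.624.
In absolute terms T_C = 295.93 K and T_H = 329.15 K, so ΔT = 33.22 K.
COP_Carnot = T_H/ΔT = 329.15/33.22 = 9.908.
η_II = COP_actual/COP_Carnot = 2.624/9.908 = 0.2649.

0.265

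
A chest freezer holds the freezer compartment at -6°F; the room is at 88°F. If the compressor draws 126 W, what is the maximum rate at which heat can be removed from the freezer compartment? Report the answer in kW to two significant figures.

In absolute terms T_C = 252.04 K and T_H = 304.26 K, so ΔT = 52.22 K.
COP_Carnot = T_C/ΔT = 252.04/52.22 = 4.826.
Q̇_max = COP_Carnot × Ẇ = 4.826 × 126.0 W = 608.1 W = 0.6081 kW.

0.61 kW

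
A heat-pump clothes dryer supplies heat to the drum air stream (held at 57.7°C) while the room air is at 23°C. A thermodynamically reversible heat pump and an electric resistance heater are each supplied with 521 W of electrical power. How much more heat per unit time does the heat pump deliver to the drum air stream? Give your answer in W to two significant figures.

In absolute terms T_C = 296.15 K and T_H = 330.85 K, so ΔT = 34.70 K.
COP_Carnot = T_H/ΔT = 330.85/34.70 = 9.535.
The heat pump delivers Q̇_H = COP × Ẇ = 4968 W; the resistance heater delivers Ẇ = 521.0 W.
Extra = (COP − 1)·Ẇ = 4447 W.

4400 W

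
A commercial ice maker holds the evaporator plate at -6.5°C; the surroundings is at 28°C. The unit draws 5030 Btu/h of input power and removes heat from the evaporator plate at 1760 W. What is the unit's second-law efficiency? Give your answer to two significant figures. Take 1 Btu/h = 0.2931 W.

0.15

Converting, Q̇_C = 1760 W = 6005 Btu/h, so COP_actual = Q̇_C/Ẇ = 6005/5030 = 1.194.
In absolute terms T_C = 266.65 K and T_H = 301.15 K, so ΔT = 34.50 K.
COP_Carnot = T_C/ΔT = 266.65/34.50 = 7.729.
η_II = COP_actual/COP_Carnot = 1.194/7.729 = 0.1545.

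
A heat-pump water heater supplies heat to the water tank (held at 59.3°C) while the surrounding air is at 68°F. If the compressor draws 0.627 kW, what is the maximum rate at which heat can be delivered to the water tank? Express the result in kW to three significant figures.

In absolute terms T_C = 293.15 K and T_H = 332.45 K, so ΔT = 39.30 K.
COP_Carnot = T_H/ΔT = 332.45/39.30 = 8.459.
Q̇_max = COP_Carnot × Ẇ = 8.459 × 0.6270 kW = 5.304 kW.

5.30 kW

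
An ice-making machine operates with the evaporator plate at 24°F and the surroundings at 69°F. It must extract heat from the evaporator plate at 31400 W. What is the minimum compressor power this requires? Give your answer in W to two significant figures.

2900 W

In absolute terms T_C = 268.71 K and T_H = 293.71 K, so ΔT = 25.00 K.
COP_Carnot = T_C/ΔT = 268.71/25.00 = 10.75.
Ẇ_min = Q̇/COP_Carnot = 31400/10.75 = 2921 W.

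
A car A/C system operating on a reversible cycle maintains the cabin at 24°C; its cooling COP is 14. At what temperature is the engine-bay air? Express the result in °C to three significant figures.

COP_R = T_C/(T_H − T_C) gives T_H − T_C = T_C/COP.
With T_C = 297.15 K, T_H = 297.15 × (1 + 1/14) = 318.37 K.
Converting, 318.37 K = 45.22°C.

45.2 °C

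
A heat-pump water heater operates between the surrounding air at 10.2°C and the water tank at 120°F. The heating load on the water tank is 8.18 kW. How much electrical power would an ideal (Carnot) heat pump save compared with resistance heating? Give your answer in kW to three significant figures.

In absolute terms T_C = 283.35 K and T_H = 322.04 K, so ΔT = 38.69 K.
COP_Carnot = T_H/ΔT = 322.04/38.69 = 8.324.
Resistance heating needs Ẇ_res = Q̇_H = 8.180 kW; the reversible heat pump needs only Ẇ_hp = Q̇_H/COP = 0.9827 kW.
Saving = 8.180 − 0.9827 = 7.197 kW.

7.20 kW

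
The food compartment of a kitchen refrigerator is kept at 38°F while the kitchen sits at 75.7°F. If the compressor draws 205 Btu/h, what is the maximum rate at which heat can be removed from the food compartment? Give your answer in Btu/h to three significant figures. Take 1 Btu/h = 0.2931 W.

2710 Btu/h

In absolute terms T_C = 276.48 K and T_H = 297.43 K, so ΔT = 20.94 K.
COP_Carnot = T_C/ΔT = 276.48/20.94 = 13.20.
Q̇_max = COP_Carnot × Ẇ = 13.20 × 205.0 Btu/h = 2706 Btu/h.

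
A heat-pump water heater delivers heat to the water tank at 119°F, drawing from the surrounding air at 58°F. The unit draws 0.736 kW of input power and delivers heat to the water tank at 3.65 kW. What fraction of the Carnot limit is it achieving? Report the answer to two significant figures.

COP_actual = Q̇_H/Ẇ = 3.650/0.7360 = 4.959.
In absolute terms T_C = 287.59 K and T_H = 321.48 K, so ΔT = 33.89 K.
COP_Carnot = T_H/ΔT = 321.48/33.89 = 9.486.
η_II = COP_actual/COP_Carnot = 4.959/9.486 = 0.5228.

0.52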